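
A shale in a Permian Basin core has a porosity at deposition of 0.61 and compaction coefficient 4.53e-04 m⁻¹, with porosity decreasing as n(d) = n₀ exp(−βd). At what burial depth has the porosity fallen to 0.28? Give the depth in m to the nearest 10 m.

1720 m

Working in km (1 km = 1000 m; β in km⁻¹ = β in m⁻¹ × 1000):
Invert Athy's law: d = ln(n₀/n) / β
d = ln(0.61/0.28) / 0.453 = ln(2.179) / 0.453 = 0.7787 / 0.453 = 1.719 km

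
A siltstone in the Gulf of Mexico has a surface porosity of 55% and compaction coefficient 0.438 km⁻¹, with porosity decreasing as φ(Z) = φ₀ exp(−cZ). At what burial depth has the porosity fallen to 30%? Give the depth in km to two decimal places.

1.38 km

Invert Athy's law: Z = ln(φ₀/φ) / c
Z = ln(0.55/0.3) / 0.438 = ln(1.833) / 0.438 = 0.6061 / 0.438 = 1.384 km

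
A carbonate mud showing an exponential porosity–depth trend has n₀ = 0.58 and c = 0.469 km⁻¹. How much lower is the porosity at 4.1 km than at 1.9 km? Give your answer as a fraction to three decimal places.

n(1.9) = 0.58·e^(−0.469×1.9) = 0.2379
n(4.1) = 0.58·e^(−0.469×4.1) = 0.0848
Δn = 0.2379 − 0.0848 = 0.1531

0.153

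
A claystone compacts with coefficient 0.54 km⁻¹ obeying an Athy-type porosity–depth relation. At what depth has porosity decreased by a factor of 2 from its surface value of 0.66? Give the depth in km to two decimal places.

φ/φ₀ = 1/2 ⇒ exp(−k·d) = 1/2 ⇒ d = ln(2) / k
d = 0.6931 / 0.54 = 1.284 km

1.28 km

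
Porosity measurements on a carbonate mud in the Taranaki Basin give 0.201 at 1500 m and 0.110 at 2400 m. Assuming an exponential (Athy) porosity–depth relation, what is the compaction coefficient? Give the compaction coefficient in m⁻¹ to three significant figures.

Working in km (1 km = 1000 m; c in km⁻¹ = c in m⁻¹ × 1000):
Athy: φ(z) = φ₀ e^(−cz) ⇒ φ₁/φ₂ = e^{c(z₂−z₁)} ⇒ c = ln(φ₁/φ₂)/(z₂−z₁)
c = ln(0.201/0.11) / (2.4 − 1.5) = ln(1.827) / 0.9 = 0.6028 / 0.9 = 0.6698 km⁻¹

0.000670 m⁻¹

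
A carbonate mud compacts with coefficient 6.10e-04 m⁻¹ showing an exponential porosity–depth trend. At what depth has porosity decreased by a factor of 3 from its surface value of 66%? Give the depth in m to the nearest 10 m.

Working in km (1 km = 1000 m; β in km⁻¹ = β in m⁻¹ × 1000):
φ/φ₀ = 1/3 ⇒ exp(−β·z) = 1/3 ⇒ z = ln(3) / β
z = 1.0986 / 0.61 = 1.801 km

1800 m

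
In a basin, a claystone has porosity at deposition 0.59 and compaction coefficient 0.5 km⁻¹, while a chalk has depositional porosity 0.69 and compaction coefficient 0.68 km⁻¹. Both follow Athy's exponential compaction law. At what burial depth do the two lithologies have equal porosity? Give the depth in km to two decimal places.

Set φ₀ₐ e^(−cₐd) = φ₀ᵦ e^(−cᵦd) ⇒ ln(φ₀ₐ/φ₀ᵦ) = (cₐ − cᵦ)·d
d = ln(0.59/0.69) / (0.5 − 0.68) = -0.1566 / -0.18 = 0.870 km

0.87 km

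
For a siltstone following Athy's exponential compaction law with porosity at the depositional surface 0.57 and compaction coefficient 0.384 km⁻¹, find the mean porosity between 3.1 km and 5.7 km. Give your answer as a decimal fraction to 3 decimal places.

⟨φ⟩ = (1/(Z₂−Z₁)) ∫ φ₀ e^(−kZ) dZ = φ₀·(e^(−k·Z₁) − e^(−k·Z₂)) / (k·(Z₂−Z₁))
e^(−0.384×3.1) = 0.3041; e^(−0.384×5.7) = 0.1121
⟨φ⟩ = 0.57 × (0.3041 − 0.1121) / (0.384 × 2.6) = 0.57 × 0.1924 = 0.1096

0.110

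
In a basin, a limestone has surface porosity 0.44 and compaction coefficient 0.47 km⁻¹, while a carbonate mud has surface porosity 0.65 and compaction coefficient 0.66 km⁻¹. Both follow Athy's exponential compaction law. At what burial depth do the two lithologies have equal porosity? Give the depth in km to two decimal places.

Set phi₀ₐ e^(−cₐd) = phi₀ᵦ e^(−cᵦd) ⇒ ln(phi₀ₐ/phi₀ᵦ) = (cₐ − cᵦ)·d
d = ln(0.44/0.65) / (0.47 − 0.66) = -0.3902 / -0.19 = 2.054 km

2.05 km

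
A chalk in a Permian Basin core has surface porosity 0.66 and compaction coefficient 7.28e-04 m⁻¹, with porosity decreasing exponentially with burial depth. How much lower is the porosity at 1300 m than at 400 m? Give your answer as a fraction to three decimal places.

0.237

Working in km (1 km = 1000 m; k in km⁻¹ = k in m⁻¹ × 1000):
phi(0.4) = 0.66·e^(−0.728×0.4) = 0.4933
phi(1.3) = 0.66·e^(−0.728×1.3) = 0.2562
Δphi = 0.4933 − 0.2562 = 0.2371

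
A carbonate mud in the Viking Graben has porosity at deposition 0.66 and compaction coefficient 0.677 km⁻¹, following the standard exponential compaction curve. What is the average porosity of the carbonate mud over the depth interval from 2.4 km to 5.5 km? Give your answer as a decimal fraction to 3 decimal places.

0.054

⟨phi⟩ = (1/(d₂−d₁)) ∫ phi₀ e^(−kd) dd = phi₀·(e^(−k·d₁) − e^(−k·d₂)) / (k·(d₂−d₁))
e^(−0.677×2.4) = 0.1970; e^(−0.677×5.5) = 0.0241
⟨phi⟩ = 0.66 × (0.1970 − 0.0241) / (0.677 × 3.1) = 0.66 × 0.0823 = 0.0543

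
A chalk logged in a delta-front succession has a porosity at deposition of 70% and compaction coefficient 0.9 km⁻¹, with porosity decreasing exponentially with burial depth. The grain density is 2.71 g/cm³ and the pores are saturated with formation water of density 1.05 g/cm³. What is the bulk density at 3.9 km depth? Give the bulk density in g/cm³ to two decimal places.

2.68 g/cm³

Porosity at depth: phi = 0.7·exp(−0.9×3.9) = 0.7×0.0299 = 0.0209
Bulk density: ρ_b = (1−phi)ρ_g + phi·ρ_f = 0.9791×2.71 + 0.0209×1.05
       = 2.653 + 0.022 = 2.675 g/cm³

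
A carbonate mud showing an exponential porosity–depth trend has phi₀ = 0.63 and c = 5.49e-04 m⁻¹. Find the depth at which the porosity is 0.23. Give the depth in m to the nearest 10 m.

Working in km (1 km = 1000 m; c in km⁻¹ = c in m⁻¹ × 1000):
Invert Athy's law: z = ln(phi₀/phi) / c
z = ln(0.63/0.23) / 0.549 = ln(2.739) / 0.549 = 1.0076 / 0.549 = 1.835 km

1840 m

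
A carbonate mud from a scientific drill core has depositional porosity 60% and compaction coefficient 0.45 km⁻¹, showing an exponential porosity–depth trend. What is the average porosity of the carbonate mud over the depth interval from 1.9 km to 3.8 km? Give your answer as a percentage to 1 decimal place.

⟨phi⟩ = (1/(z₂−z₁)) ∫ phi₀ e^(−kz) dz = phi₀·(e^(−k·z₁) − e^(−k·z₂)) / (k·(z₂−z₁))
e^(−0.45×1.9) = 0.4253; e^(−0.45×3.8) = 0.1809
⟨phi⟩ = 0.6 × (0.4253 − 0.1809) / (0.45 × 1.9) = 0.6 × 0.2859 = 0.1715

17.2%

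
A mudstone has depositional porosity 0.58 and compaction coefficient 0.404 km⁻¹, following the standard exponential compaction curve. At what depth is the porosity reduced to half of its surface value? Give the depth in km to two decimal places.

1.72 km

phi/phi₀ = 1/2 ⇒ exp(−c·d) = 1/2 ⇒ d = ln(2) / c
d = 0.6931 / 0.404 = 1.716 km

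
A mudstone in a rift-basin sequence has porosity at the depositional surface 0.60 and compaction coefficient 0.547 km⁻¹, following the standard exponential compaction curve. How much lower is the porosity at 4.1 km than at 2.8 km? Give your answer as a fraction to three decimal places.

0.066

phi(2.8) = 0.6·e^(−0.547×2.8) = 0.1297
phi(4.1) = 0.6·e^(−0.547×4.1) = 0.0637
Δphi = 0.1297 − 0.0637 = 0.0660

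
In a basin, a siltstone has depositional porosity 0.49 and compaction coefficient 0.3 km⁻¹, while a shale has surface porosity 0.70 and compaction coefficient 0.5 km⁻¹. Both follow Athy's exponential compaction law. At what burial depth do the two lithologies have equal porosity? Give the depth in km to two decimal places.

Set n₀ₐ e^(−cₐZ) = n₀ᵦ e^(−cᵦZ) ⇒ ln(n₀ₐ/n₀ᵦ) = (cₐ − cᵦ)·Z
Z = ln(0.49/0.7) / (0.3 − 0.5) = -0.3567 / -0.2 = 1.783 km

1.78 km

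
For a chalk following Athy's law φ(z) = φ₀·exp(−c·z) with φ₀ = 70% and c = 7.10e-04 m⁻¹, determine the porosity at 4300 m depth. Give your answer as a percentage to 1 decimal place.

3.3%

Working in km (1 km = 1000 m; c in km⁻¹ = c in m⁻¹ × 1000):
φ = φ₀·exp(−c·z) = 0.7 × exp(−0.71 × 4.3) = 0.7 × exp(−3.053)
  = 0.7 × 0.0472 = 0.0331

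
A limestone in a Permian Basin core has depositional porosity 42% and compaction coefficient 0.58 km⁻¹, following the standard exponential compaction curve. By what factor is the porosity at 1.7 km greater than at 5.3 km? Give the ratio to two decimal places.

phi(z₁)/phi(z₂) = e^(−β·z₁)/e^(−β·z₂) = e^{β(z₂−z₁)}
= exp(0.58 × 3.6) = exp(2.088) = 8.0688

8.07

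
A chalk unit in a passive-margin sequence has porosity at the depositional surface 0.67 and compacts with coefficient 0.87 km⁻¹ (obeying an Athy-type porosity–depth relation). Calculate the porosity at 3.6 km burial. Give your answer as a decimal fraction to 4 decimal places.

φ = φ₀·exp(−β·Z) = 0.67 × exp(−0.87 × 3.6) = 0.67 × exp(−3.132)
  = 0.67 × 0.0436 = 0.0292

0.0292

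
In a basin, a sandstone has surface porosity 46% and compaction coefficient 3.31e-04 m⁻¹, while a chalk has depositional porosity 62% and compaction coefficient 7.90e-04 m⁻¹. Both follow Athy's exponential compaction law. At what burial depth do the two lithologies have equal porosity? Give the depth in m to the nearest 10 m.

Working in km (1 km = 1000 m; k in km⁻¹ = k in m⁻¹ × 1000):
Set n₀ₐ e^(−kₐZ) = n₀ᵦ e^(−kᵦZ) ⇒ ln(n₀ₐ/n₀ᵦ) = (kₐ − kᵦ)·Z
Z = ln(0.46/0.62) / (0.331 − 0.79) = -0.2985 / -0.459 = 0.650 km

650 m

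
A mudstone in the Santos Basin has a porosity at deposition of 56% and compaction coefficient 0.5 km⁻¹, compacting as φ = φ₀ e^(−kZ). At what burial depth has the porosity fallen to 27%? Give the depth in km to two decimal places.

1.46 km

Invert Athy's law: Z = ln(φ₀/φ) / k
Z = ln(0.56/0.27) / 0.5 = ln(2.074) / 0.5 = 0.7295 / 0.5 = 1.459 km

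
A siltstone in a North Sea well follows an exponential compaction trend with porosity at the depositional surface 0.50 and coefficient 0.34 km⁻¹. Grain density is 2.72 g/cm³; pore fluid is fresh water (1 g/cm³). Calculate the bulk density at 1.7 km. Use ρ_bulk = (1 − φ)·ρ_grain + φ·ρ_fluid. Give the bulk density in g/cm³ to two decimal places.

2.24 g/cm³

Porosity at depth: phi = 0.5·exp(−0.34×1.7) = 0.5×0.5610 = 0.2805
Bulk density: ρ_b = (1−phi)ρ_g + phi·ρ_f = 0.7195×2.72 + 0.2805×1
       = 1.957 + 0.281 = 2.238 g/cm³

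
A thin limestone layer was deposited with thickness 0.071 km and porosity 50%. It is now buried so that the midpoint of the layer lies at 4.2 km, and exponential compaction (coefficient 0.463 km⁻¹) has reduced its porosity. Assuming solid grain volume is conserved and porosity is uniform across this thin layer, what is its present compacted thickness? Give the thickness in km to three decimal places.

0.038 km

Porosity at 4.2 km: phi = 0.5·exp(−0.463×4.2) = 0.0715
Solid-volume conservation: h(1−phi) = h₀(1−phi₀) ⇒ h = h₀·(1−phi₀)/(1−phi)
h = 0.071 × (1 − 0.5)/(1 − 0.0715) = 0.071 × 0.5385 = 0.0382 km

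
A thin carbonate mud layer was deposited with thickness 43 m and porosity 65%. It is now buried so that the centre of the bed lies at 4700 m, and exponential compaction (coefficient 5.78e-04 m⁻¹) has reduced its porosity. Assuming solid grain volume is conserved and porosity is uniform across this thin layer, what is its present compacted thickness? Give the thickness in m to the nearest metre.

16 m

Working in km (1 km = 1000 m; c in km⁻¹ = c in m⁻¹ × 1000):
Porosity at 4.7 km: n = 0.65·exp(−0.578×4.7) = 0.0430
Solid-volume conservation: h(1−n) = h₀(1−n₀) ⇒ h = h₀·(1−n₀)/(1−n)
h = 0.043 × (1 − 0.65)/(1 − 0.0430) = 0.043 × 0.3657 = 0.0157 km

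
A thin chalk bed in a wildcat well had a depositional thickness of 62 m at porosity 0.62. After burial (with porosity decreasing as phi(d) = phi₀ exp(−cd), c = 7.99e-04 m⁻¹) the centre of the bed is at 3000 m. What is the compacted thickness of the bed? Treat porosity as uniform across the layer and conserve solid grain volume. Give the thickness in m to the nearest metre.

Working in km (1 km = 1000 m; c in km⁻¹ = c in m⁻¹ × 1000):
Porosity at 3 km: phi = 0.62·exp(−0.799×3) = 0.0564
Solid-volume conservation: h(1−phi) = h₀(1−phi₀) ⇒ h = h₀·(1−phi₀)/(1−phi)
h = 0.062 × (1 − 0.62)/(1 − 0.0564) = 0.062 × 0.4027 = 0.0250 km

25 m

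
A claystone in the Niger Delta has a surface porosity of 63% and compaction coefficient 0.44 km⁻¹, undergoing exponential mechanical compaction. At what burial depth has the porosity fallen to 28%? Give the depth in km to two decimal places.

Invert Athy's law: Z = ln(φ₀/φ) / k
Z = ln(0.63/0.28) / 0.44 = ln(2.25) / 0.44 = 0.8109 / 0.44 = 1.843 km

1.84 km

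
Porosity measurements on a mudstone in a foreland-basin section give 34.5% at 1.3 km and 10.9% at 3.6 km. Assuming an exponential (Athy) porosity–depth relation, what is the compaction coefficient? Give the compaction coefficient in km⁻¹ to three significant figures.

Athy: phi(d) = phi₀ e^(−βd) ⇒ phi₁/phi₂ = e^{β(d₂−d₁)} ⇒ β = ln(phi₁/phi₂)/(d₂−d₁)
β = ln(0.345/0.109) / (3.6 − 1.3) = ln(3.165) / 2.3 = 1.1522 / 2.3 = 0.501 km⁻¹

0.501 km⁻¹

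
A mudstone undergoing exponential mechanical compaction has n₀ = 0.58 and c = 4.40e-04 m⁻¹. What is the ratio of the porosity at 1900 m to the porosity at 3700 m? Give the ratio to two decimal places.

Working in km (1 km = 1000 m; c in km⁻¹ = c in m⁻¹ × 1000):
n(d₁)/n(d₂) = e^(−c·d₁)/e^(−c·d₂) = e^{c(d₂−d₁)}
= exp(0.44 × 1.8) = exp(0.792) = 2.2078

2.21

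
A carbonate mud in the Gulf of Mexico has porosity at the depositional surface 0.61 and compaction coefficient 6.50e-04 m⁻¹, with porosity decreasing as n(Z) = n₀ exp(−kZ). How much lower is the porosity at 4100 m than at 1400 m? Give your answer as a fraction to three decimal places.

0.203

Working in km (1 km = 1000 m; k in km⁻¹ = k in m⁻¹ × 1000):
n(1.4) = 0.61·e^(−0.65×1.4) = 0.2455
n(4.1) = 0.61·e^(−0.65×4.1) = 0.0425
Δn = 0.2455 − 0.0425 = 0.2031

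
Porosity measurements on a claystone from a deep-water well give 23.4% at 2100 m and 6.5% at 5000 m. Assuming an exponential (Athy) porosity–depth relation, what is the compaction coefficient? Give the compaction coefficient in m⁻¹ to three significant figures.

0.000442 m⁻¹

Working in km (1 km = 1000 m; c in km⁻¹ = c in m⁻¹ × 1000):
Athy: φ(d) = φ₀ e^(−cd) ⇒ φ₁/φ₂ = e^{c(d₂−d₁)} ⇒ c = ln(φ₁/φ₂)/(d₂−d₁)
c = ln(0.234/0.065) / (5 − 2.1) = ln(3.6) / 2.9 = 1.2809 / 2.9 = 0.4417 km⁻¹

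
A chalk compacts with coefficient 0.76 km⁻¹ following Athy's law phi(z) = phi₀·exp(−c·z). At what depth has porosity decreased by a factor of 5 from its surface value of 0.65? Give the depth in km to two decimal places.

phi/phi₀ = 1/5 ⇒ exp(−c·z) = 1/5 ⇒ z = ln(5) / c
z = 1.6094 / 0.76 = 2.118 km

2.12 km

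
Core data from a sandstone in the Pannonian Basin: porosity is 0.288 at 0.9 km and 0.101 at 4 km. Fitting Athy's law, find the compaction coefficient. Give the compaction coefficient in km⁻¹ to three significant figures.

0.338 km⁻¹

Athy: n(z) = n₀ e^(−βz) ⇒ n₁/n₂ = e^{β(z₂−z₁)} ⇒ β = ln(n₁/n₂)/(z₂−z₁)
β = ln(0.288/0.101) / (4 − 0.9) = ln(2.851) / 3.1 = 1.0478 / 3.1 = 0.338 km⁻¹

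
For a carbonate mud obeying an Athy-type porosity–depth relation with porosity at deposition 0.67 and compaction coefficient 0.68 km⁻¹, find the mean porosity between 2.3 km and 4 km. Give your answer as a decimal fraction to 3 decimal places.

⟨n⟩ = (1/(d₂−d₁)) ∫ n₀ e^(−kd) dd = n₀·(e^(−k·d₁) − e^(−k·d₂)) / (k·(d₂−d₁))
e^(−0.68×2.3) = 0.2093; e^(−0.68×4) = 0.0659
⟨n⟩ = 0.67 × (0.2093 − 0.0659) / (0.68 × 1.7) = 0.67 × 0.1241 = 0.0831

0.083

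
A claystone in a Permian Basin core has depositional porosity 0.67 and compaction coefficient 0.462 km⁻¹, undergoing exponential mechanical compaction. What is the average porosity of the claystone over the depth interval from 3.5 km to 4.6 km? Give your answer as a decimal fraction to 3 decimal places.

0.104

⟨φ⟩ = (1/(d₂−d₁)) ∫ φ₀ e^(−kd) dd = φ₀·(e^(−k·d₁) − e^(−k·d₂)) / (k·(d₂−d₁))
e^(−0.462×3.5) = 0.1985; e^(−0.462×4.6) = 0.1194
⟨φ⟩ = 0.67 × (0.1985 − 0.1194) / (0.462 × 1.1) = 0.67 × 0.1556 = 0.1043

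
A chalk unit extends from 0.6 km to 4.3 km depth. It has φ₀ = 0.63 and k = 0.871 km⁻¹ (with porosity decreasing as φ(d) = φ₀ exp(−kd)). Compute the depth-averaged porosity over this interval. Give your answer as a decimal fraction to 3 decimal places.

0.111

⟨φ⟩ = (1/(d₂−d₁)) ∫ φ₀ e^(−kd) dd = φ₀·(e^(−k·d₁) − e^(−k·d₂)) / (k·(d₂−d₁))
e^(−0.871×0.6) = 0.5930; e^(−0.871×4.3) = 0.0236
⟨φ⟩ = 0.63 × (0.5930 − 0.0236) / (0.871 × 3.7) = 0.63 × 0.1767 = 0.1113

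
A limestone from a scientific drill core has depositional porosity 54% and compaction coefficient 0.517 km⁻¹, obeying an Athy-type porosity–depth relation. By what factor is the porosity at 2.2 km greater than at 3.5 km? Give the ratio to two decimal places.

1.96

phi(Z₁)/phi(Z₂) = e^(−β·Z₁)/e^(−β·Z₂) = e^{β(Z₂−Z₁)}
= exp(0.517 × 1.3) = exp(0.6721) = 1.9583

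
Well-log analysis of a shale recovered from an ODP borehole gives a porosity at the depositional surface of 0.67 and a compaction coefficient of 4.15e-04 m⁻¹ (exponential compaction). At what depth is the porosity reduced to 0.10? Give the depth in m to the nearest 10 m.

Working in km (1 km = 1000 m; k in km⁻¹ = k in m⁻¹ × 1000):
Invert Athy's law: z = ln(n₀/n) / k
z = ln(0.67/0.1) / 0.415 = ln(6.7) / 0.415 = 1.9021 / 0.415 = 4.583 km

4580 m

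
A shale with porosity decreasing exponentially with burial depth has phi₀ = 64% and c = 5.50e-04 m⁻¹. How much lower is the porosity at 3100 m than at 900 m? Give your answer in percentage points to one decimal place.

Working in km (1 km = 1000 m; c in km⁻¹ = c in m⁻¹ × 1000):
phi(0.9) = 0.64·e^(−0.55×0.9) = 0.3901
phi(3.1) = 0.64·e^(−0.55×3.1) = 0.1163
Δphi = 0.3901 − 0.1163 = 0.2738

27.4 percentage points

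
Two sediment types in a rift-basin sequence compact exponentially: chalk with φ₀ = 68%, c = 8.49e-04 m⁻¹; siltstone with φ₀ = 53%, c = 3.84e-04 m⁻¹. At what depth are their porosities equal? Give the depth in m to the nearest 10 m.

540 m

Working in km (1 km = 1000 m; c in km⁻¹ = c in m⁻¹ × 1000):
Set φ₀ₐ e^(−cₐz) = φ₀ᵦ e^(−cᵦz) ⇒ ln(φ₀ₐ/φ₀ᵦ) = (cₐ − cᵦ)·z
z = ln(0.68/0.53) / (0.849 − 0.384) = 0.2492 / 0.465 = 0.536 km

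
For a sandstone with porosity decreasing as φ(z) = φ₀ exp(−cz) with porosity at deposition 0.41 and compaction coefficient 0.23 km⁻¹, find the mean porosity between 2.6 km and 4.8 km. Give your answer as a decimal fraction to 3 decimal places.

⟨φ⟩ = (1/(z₂−z₁)) ∫ φ₀ e^(−cz) dz = φ₀·(e^(−c·z₁) − e^(−c·z₂)) / (c·(z₂−z₁))
e^(−0.23×2.6) = 0.5499; e^(−0.23×4.8) = 0.3315
⟨φ⟩ = 0.41 × (0.5499 − 0.3315) / (0.23 × 2.2) = 0.41 × 0.4316 = 0.1769

0.177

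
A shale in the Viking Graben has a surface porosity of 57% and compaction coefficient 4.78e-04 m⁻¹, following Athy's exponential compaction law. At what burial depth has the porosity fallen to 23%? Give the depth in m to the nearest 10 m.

1900 m

Working in km (1 km = 1000 m; c in km⁻¹ = c in m⁻¹ × 1000):
Invert Athy's law: Z = ln(phi₀/phi) / c
Z = ln(0.57/0.23) / 0.478 = ln(2.478) / 0.478 = 0.9076 / 0.478 = 1.899 km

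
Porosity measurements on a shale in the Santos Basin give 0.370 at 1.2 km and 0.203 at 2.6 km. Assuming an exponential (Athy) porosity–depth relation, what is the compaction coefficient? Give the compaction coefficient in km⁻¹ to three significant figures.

0.429 km⁻¹

Athy: φ(Z) = φ₀ e^(−cZ) ⇒ φ₁/φ₂ = e^{c(Z₂−Z₁)} ⇒ c = ln(φ₁/φ₂)/(Z₂−Z₁)
c = ln(0.37/0.203) / (2.6 − 1.2) = ln(1.823) / 1.4 = 0.6003 / 1.4 = 0.4288 km⁻¹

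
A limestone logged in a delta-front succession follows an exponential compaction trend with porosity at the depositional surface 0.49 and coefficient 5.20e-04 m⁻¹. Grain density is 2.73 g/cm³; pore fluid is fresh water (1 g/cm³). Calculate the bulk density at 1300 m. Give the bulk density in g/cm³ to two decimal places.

2.30 g/cm³

Working in km (1 km = 1000 m; β in km⁻¹ = β in m⁻¹ × 1000):
Porosity at depth: φ = 0.49·exp(−0.52×1.3) = 0.49×0.5086 = 0.2492
Bulk density: ρ_b = (1−φ)ρ_g + φ·ρ_f = 0.7508×2.73 + 0.2492×1
       = 2.050 + 0.249 = 2.299 g/cm³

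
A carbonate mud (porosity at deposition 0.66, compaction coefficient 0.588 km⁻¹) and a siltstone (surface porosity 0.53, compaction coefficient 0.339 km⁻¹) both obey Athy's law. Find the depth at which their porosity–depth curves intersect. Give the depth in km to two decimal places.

Set φ₀ₐ e^(−cₐZ) = φ₀ᵦ e^(−cᵦZ) ⇒ ln(φ₀ₐ/φ₀ᵦ) = (cₐ − cᵦ)·Z
Z = ln(0.66/0.53) / (0.588 − 0.339) = 0.2194 / 0.249 = 0.881 km

0.88 km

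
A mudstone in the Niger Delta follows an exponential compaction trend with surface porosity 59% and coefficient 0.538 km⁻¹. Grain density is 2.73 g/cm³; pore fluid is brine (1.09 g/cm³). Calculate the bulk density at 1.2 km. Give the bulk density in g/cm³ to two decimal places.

2.22 g/cm³

Porosity at depth: phi = 0.59·exp(−0.538×1.2) = 0.59×0.5243 = 0.3094
Bulk density: ρ_b = (1−phi)ρ_g + phi·ρ_f = 0.6906×2.73 + 0.3094×1.09
       = 1.885 + 0.337 = 2.223 g/cm³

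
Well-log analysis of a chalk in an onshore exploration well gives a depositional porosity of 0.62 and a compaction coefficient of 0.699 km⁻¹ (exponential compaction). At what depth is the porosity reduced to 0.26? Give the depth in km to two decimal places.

1.24 km

Invert Athy's law: d = ln(n₀/n) / β
d = ln(0.62/0.26) / 0.699 = ln(2.385) / 0.699 = 0.8690 / 0.699 = 1.243 km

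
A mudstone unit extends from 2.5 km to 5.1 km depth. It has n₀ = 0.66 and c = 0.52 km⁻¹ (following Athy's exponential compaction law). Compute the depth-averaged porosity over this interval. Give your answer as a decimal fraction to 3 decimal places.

0.099

⟨n⟩ = (1/(d₂−d₁)) ∫ n₀ e^(−cd) dd = n₀·(e^(−c·d₁) − e^(−c·d₂)) / (c·(d₂−d₁))
e^(−0.52×2.5) = 0.2725; e^(−0.52×5.1) = 0.0705
⟨n⟩ = 0.66 × (0.2725 − 0.0705) / (0.52 × 2.6) = 0.66 × 0.1494 = 0.0986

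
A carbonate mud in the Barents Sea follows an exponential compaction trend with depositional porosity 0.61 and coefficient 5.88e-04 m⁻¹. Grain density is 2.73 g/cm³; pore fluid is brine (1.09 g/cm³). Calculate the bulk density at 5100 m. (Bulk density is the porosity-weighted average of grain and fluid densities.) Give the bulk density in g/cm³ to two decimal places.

Working in km (1 km = 1000 m; k in km⁻¹ = k in m⁻¹ × 1000):
Porosity at depth: n = 0.61·exp(−0.588×5.1) = 0.61×0.0498 = 0.0304
Bulk density: ρ_b = (1−n)ρ_g + n·ρ_f = 0.9696×2.73 + 0.0304×1.09
       = 2.647 + 0.033 = 2.680 g/cm³

2.68 g/cm³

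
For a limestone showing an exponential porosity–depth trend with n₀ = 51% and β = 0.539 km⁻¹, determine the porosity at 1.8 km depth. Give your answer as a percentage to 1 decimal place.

19.3%

n = n₀·exp(−β·Z) = 0.51 × exp(−0.539 × 1.8) = 0.51 × exp(−0.9702)
  = 0.51 × 0.3790 = 0.1933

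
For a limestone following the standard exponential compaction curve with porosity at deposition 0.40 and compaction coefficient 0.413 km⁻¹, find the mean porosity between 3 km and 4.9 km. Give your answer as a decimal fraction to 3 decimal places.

⟨n⟩ = (1/(z₂−z₁)) ∫ n₀ e^(−kz) dz = n₀·(e^(−k·z₁) − e^(−k·z₂)) / (k·(z₂−z₁))
e^(−0.413×3) = 0.2897; e^(−0.413×4.9) = 0.1322
⟨n⟩ = 0.4 × (0.2897 − 0.1322) / (0.413 × 1.9) = 0.4 × 0.2007 = 0.0803

0.080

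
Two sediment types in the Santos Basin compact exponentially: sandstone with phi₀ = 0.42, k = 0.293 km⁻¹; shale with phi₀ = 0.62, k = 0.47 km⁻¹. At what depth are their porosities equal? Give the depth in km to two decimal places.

Set phi₀ₐ e^(−kₐd) = phi₀ᵦ e^(−kᵦd) ⇒ ln(phi₀ₐ/phi₀ᵦ) = (kₐ − kᵦ)·d
d = ln(0.42/0.62) / (0.293 − 0.47) = -0.3895 / -0.177 = 2.200 km

2.20 km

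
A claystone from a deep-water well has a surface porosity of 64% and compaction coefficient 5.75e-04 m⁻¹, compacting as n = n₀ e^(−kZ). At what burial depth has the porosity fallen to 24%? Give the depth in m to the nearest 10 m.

Working in km (1 km = 1000 m; k in km⁻¹ = k in m⁻¹ × 1000):
Invert Athy's law: Z = ln(n₀/n) / k
Z = ln(0.64/0.24) / 0.575 = ln(2.667) / 0.575 = 0.9808 / 0.575 = 1.706 km

1710 m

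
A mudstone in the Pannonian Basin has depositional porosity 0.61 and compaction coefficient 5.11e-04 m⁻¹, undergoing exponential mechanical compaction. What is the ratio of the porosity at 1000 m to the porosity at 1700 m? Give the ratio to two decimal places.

1.43

Working in km (1 km = 1000 m; k in km⁻¹ = k in m⁻¹ × 1000):
n(Z₁)/n(Z₂) = e^(−k·Z₁)/e^(−k·Z₂) = e^{k(Z₂−Z₁)}
= exp(0.511 × 0.7) = exp(0.3577) = 1.4300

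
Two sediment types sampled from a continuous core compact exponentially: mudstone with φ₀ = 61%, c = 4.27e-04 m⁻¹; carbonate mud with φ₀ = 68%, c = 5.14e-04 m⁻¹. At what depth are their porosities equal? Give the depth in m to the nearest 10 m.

1250 m

Working in km (1 km = 1000 m; c in km⁻¹ = c in m⁻¹ × 1000):
Set φ₀ₐ e^(−cₐZ) = φ₀ᵦ e^(−cᵦZ) ⇒ ln(φ₀ₐ/φ₀ᵦ) = (cₐ − cᵦ)·Z
Z = ln(0.61/0.68) / (0.427 − 0.514) = -0.1086 / -0.087 = 1.249 km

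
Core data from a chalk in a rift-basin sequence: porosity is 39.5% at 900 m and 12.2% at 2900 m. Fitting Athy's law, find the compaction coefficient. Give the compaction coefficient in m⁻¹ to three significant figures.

Working in km (1 km = 1000 m; k in km⁻¹ = k in m⁻¹ × 1000):
Athy: n(Z) = n₀ e^(−kZ) ⇒ n₁/n₂ = e^{k(Z₂−Z₁)} ⇒ k = ln(n₁/n₂)/(Z₂−Z₁)
k = ln(0.395/0.122) / (2.9 − 0.9) = ln(3.238) / 2 = 1.1749 / 2 = 0.5874 km⁻¹

0.000587 m⁻¹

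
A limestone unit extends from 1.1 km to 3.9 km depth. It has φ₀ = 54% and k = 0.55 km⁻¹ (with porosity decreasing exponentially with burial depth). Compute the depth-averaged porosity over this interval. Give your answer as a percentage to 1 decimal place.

⟨φ⟩ = (1/(d₂−d₁)) ∫ φ₀ e^(−kd) dd = φ₀·(e^(−k·d₁) − e^(−k·d₂)) / (k·(d₂−d₁))
e^(−0.55×1.1) = 0.5461; e^(−0.55×3.9) = 0.1171
⟨φ⟩ = 0.54 × (0.5461 − 0.1171) / (0.55 × 2.8) = 0.54 × 0.2786 = 0.1504

15.0%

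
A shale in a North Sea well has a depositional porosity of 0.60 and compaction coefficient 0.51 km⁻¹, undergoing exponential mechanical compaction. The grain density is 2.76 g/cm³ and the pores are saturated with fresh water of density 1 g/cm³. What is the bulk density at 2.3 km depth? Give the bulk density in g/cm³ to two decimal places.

2.43 g/cm³

Porosity at depth: n = 0.6·exp(−0.51×2.3) = 0.6×0.3094 = 0.1857
Bulk density: ρ_b = (1−n)ρ_g + n·ρ_f = 0.8143×2.76 + 0.1857×1
       = 2.248 + 0.186 = 2.433 g/cm³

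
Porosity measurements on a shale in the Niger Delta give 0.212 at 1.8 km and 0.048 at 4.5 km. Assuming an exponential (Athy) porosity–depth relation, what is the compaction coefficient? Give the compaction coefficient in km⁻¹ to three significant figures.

Athy: φ(Z) = φ₀ e^(−cZ) ⇒ φ₁/φ₂ = e^{c(Z₂−Z₁)} ⇒ c = ln(φ₁/φ₂)/(Z₂−Z₁)
c = ln(0.212/0.048) / (4.5 − 1.8) = ln(4.417) / 2.7 = 1.4854 / 2.7 = 0.5501 km⁻¹

0.550 km⁻¹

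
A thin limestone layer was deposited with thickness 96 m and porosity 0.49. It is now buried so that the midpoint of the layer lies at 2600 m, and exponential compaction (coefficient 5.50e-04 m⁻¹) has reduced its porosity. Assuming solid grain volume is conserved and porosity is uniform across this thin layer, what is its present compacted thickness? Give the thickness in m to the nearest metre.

Working in km (1 km = 1000 m; c in km⁻¹ = c in m⁻¹ × 1000):
Porosity at 2.6 km: phi = 0.49·exp(−0.55×2.6) = 0.1173
Solid-volume conservation: h(1−phi) = h₀(1−phi₀) ⇒ h = h₀·(1−phi₀)/(1−phi)
h = 0.096 × (1 − 0.49)/(1 − 0.1173) = 0.096 × 0.5777 = 0.0555 km

55 m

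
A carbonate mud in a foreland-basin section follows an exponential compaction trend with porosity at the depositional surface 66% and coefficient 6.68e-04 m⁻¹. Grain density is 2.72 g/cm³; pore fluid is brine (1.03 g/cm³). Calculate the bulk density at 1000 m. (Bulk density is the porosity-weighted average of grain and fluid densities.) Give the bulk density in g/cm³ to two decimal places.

Working in km (1 km = 1000 m; c in km⁻¹ = c in m⁻¹ × 1000):
Porosity at depth: phi = 0.66·exp(−0.668×1) = 0.66×0.5127 = 0.3384
Bulk density: ρ_b = (1−phi)ρ_g + phi·ρ_f = 0.6616×2.72 + 0.3384×1.03
       = 1.800 + 0.349 = 2.148 g/cm³

2.15 g/cm³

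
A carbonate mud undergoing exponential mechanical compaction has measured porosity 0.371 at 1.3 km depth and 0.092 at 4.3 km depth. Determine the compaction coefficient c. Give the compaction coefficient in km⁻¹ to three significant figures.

0.465 km⁻¹

Athy: n(Z) = n₀ e^(−cZ) ⇒ n₁/n₂ = e^{c(Z₂−Z₁)} ⇒ c = ln(n₁/n₂)/(Z₂−Z₁)
c = ln(0.371/0.092) / (4.3 − 1.3) = ln(4.033) / 3 = 1.3944 / 3 = 0.4648 km⁻¹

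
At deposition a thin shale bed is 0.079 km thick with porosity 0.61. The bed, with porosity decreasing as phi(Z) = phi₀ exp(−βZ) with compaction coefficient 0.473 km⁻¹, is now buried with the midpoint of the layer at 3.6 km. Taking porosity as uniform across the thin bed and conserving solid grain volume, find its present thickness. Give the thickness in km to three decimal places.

0.035 km

Porosity at 3.6 km: phi = 0.61·exp(−0.473×3.6) = 0.1111
Solid-volume conservation: h(1−phi) = h₀(1−phi₀) ⇒ h = h₀·(1−phi₀)/(1−phi)
h = 0.079 × (1 − 0.61)/(1 − 0.1111) = 0.079 × 0.4388 = 0.0347 km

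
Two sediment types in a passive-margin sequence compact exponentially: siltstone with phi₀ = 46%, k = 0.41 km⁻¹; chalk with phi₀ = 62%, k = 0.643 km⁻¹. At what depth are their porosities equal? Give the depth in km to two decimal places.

1.28 km

Set phi₀ₐ e^(−kₐd) = phi₀ᵦ e^(−kᵦd) ⇒ ln(phi₀ₐ/phi₀ᵦ) = (kₐ − kᵦ)·d
d = ln(0.46/0.62) / (0.41 − 0.643) = -0.2985 / -0.233 = 1.281 km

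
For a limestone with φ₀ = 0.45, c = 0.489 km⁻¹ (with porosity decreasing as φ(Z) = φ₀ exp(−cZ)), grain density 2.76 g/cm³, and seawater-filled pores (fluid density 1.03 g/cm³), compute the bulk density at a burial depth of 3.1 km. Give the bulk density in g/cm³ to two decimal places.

2.59 g/cm³

Porosity at depth: φ = 0.45·exp(−0.489×3.1) = 0.45×0.2196 = 0.0988
Bulk density: ρ_b = (1−φ)ρ_g + φ·ρ_f = 0.9012×2.76 + 0.0988×1.03
       = 2.487 + 0.102 = 2.589 g/cm³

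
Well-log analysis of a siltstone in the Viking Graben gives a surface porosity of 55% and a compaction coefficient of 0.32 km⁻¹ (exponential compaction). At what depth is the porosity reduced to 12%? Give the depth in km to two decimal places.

4.76 km

Invert Athy's law: Z = ln(φ₀/φ) / k
Z = ln(0.55/0.12) / 0.32 = ln(4.583) / 0.32 = 1.5224 / 0.32 = 4.758 km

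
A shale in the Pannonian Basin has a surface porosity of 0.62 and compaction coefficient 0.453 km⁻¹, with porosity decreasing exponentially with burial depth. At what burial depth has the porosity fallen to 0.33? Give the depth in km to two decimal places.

1.39 km

Invert Athy's law: Z = ln(φ₀/φ) / c
Z = ln(0.62/0.33) / 0.453 = ln(1.879) / 0.453 = 0.6306 / 0.453 = 1.392 km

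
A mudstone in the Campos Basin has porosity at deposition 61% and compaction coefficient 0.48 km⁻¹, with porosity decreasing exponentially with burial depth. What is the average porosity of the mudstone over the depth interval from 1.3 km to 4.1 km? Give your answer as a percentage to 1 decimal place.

⟨n⟩ = (1/(z₂−z₁)) ∫ n₀ e^(−βz) dz = n₀·(e^(−β·z₁) − e^(−β·z₂)) / (β·(z₂−z₁))
e^(−0.48×1.3) = 0.5358; e^(−0.48×4.1) = 0.1397
⟨n⟩ = 0.61 × (0.5358 − 0.1397) / (0.48 × 2.8) = 0.61 × 0.2947 = 0.1798

18.0%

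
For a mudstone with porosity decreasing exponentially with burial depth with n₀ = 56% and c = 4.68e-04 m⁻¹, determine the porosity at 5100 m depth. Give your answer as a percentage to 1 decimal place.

5.1%

Working in km (1 km = 1000 m; c in km⁻¹ = c in m⁻¹ × 1000):
n = n₀·exp(−c·d) = 0.56 × exp(−0.468 × 5.1) = 0.56 × exp(−2.387)
  = 0.56 × 0.0919 = 0.0515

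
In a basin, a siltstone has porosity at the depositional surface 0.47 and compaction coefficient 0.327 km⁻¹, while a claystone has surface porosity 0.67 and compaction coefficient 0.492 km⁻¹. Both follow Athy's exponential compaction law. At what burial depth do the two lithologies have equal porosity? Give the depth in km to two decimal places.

2.15 km

Set n₀ₐ e^(−kₐZ) = n₀ᵦ e^(−kᵦZ) ⇒ ln(n₀ₐ/n₀ᵦ) = (kₐ − kᵦ)·Z
Z = ln(0.47/0.67) / (0.327 − 0.492) = -0.3545 / -0.165 = 2.149 km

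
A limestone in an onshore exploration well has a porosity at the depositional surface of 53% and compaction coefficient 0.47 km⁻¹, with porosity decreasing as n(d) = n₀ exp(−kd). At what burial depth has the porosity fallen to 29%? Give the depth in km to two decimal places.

1.28 km

Invert Athy's law: d = ln(n₀/n) / k
d = ln(0.53/0.29) / 0.47 = ln(1.828) / 0.47 = 0.6030 / 0.47 = 1.283 km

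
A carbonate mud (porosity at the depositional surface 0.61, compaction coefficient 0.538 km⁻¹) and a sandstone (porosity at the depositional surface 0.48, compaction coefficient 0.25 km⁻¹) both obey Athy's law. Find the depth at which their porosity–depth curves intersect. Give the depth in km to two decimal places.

Set φ₀ₐ e^(−cₐz) = φ₀ᵦ e^(−cᵦz) ⇒ ln(φ₀ₐ/φ₀ᵦ) = (cₐ − cᵦ)·z
z = ln(0.61/0.48) / (0.538 − 0.25) = 0.2397 / 0.288 = 0.832 km

0.83 km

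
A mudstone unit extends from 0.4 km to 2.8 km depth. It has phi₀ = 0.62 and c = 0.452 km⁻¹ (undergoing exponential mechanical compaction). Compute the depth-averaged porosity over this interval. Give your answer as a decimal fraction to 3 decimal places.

0.316

⟨phi⟩ = (1/(z₂−z₁)) ∫ phi₀ e^(−cz) dz = phi₀·(e^(−c·z₁) − e^(−c·z₂)) / (c·(z₂−z₁))
e^(−0.452×0.4) = 0.8346; e^(−0.452×2.8) = 0.2821
⟨phi⟩ = 0.62 × (0.8346 − 0.2821) / (0.452 × 2.4) = 0.62 × 0.5093 = 0.3158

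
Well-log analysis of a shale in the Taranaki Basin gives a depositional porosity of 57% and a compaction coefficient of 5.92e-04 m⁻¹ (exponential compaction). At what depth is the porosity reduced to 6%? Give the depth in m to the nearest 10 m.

3800 m

Working in km (1 km = 1000 m; β in km⁻¹ = β in m⁻¹ × 1000):
Invert Athy's law: z = ln(phi₀/phi) / β
z = ln(0.57/0.06) / 0.592 = ln(9.5) / 0.592 = 2.2513 / 0.592 = 3.803 km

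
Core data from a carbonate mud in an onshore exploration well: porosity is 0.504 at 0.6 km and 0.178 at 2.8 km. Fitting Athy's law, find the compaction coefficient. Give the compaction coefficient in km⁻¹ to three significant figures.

Athy: phi(Z) = phi₀ e^(−cZ) ⇒ phi₁/phi₂ = e^{c(Z₂−Z₁)} ⇒ c = ln(phi₁/phi₂)/(Z₂−Z₁)
c = ln(0.504/0.178) / (2.8 − 0.6) = ln(2.831) / 2.2 = 1.0408 / 2.2 = 0.4731 km⁻¹

0.473 km⁻¹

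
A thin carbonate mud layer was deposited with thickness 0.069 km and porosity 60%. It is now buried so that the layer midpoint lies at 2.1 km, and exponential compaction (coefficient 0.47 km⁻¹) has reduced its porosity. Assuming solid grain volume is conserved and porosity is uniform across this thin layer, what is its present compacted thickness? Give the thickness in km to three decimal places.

Porosity at 2.1 km: phi = 0.6·exp(−0.47×2.1) = 0.2236
Solid-volume conservation: h(1−phi) = h₀(1−phi₀) ⇒ h = h₀·(1−phi₀)/(1−phi)
h = 0.069 × (1 − 0.6)/(1 − 0.2236) = 0.069 × 0.5152 = 0.0355 km

0.036 km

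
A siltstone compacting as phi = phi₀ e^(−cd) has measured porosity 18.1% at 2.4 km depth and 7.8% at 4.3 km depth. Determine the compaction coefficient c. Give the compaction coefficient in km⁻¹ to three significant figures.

0.443 km⁻¹

Athy: phi(d) = phi₀ e^(−cd) ⇒ phi₁/phi₂ = e^{c(d₂−d₁)} ⇒ c = ln(phi₁/phi₂)/(d₂−d₁)
c = ln(0.181/0.078) / (4.3 − 2.4) = ln(2.321) / 1.9 = 0.8418 / 1.9 = 0.443 km⁻¹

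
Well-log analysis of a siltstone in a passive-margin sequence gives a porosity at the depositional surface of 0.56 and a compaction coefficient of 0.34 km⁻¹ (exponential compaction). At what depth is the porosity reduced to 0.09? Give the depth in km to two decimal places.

5.38 km

Invert Athy's law: z = ln(phi₀/phi) / c
z = ln(0.56/0.09) / 0.34 = ln(6.222) / 0.34 = 1.8281 / 0.34 = 5.377 km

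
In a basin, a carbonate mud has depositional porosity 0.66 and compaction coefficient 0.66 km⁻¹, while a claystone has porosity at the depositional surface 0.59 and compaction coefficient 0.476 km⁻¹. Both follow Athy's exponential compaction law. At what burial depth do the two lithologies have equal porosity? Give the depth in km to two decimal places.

Set phi₀ₐ e^(−βₐZ) = phi₀ᵦ e^(−βᵦZ) ⇒ ln(phi₀ₐ/phi₀ᵦ) = (βₐ − βᵦ)·Z
Z = ln(0.66/0.59) / (0.66 − 0.476) = 0.1121 / 0.184 = 0.609 km

0.61 km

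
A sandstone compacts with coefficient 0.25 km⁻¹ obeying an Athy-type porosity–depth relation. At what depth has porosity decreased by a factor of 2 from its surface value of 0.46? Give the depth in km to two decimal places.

phi/phi₀ = 1/2 ⇒ exp(−k·Z) = 1/2 ⇒ Z = ln(2) / k
Z = 0.6931 / 0.25 = 2.773 km

2.77 km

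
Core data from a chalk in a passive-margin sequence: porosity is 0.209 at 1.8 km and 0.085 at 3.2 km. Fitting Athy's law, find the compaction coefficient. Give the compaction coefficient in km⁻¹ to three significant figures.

Athy: φ(d) = φ₀ e^(−cd) ⇒ φ₁/φ₂ = e^{c(d₂−d₁)} ⇒ c = ln(φ₁/φ₂)/(d₂−d₁)
c = ln(0.209/0.085) / (3.2 − 1.8) = ln(2.459) / 1.4 = 0.8997 / 1.4 = 0.6426 km⁻¹

0.643 km⁻¹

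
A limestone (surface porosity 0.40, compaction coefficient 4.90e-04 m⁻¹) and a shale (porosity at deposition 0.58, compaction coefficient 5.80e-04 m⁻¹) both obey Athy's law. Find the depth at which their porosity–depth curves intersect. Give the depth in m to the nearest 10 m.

4130 m

Working in km (1 km = 1000 m; k in km⁻¹ = k in m⁻¹ × 1000):
Set phi₀ₐ e^(−kₐz) = phi₀ᵦ e^(−kᵦz) ⇒ ln(phi₀ₐ/phi₀ᵦ) = (kₐ − kᵦ)·z
z = ln(0.4/0.58) / (0.49 − 0.58) = -0.3716 / -0.09 = 4.128 km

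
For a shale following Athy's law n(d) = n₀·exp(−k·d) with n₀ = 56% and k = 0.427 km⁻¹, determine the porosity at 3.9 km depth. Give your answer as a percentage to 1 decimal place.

10.6%

n = n₀·exp(−k·d) = 0.56 × exp(−0.427 × 3.9) = 0.56 × exp(−1.665)
  = 0.56 × 0.1891 = 0.1059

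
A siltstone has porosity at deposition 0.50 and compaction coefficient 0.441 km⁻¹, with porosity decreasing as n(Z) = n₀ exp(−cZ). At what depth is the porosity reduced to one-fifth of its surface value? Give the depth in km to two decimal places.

n/n₀ = 1/5 ⇒ exp(−c·Z) = 1/5 ⇒ Z = ln(5) / c
Z = 1.6094 / 0.441 = 3.650 km

3.65 km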